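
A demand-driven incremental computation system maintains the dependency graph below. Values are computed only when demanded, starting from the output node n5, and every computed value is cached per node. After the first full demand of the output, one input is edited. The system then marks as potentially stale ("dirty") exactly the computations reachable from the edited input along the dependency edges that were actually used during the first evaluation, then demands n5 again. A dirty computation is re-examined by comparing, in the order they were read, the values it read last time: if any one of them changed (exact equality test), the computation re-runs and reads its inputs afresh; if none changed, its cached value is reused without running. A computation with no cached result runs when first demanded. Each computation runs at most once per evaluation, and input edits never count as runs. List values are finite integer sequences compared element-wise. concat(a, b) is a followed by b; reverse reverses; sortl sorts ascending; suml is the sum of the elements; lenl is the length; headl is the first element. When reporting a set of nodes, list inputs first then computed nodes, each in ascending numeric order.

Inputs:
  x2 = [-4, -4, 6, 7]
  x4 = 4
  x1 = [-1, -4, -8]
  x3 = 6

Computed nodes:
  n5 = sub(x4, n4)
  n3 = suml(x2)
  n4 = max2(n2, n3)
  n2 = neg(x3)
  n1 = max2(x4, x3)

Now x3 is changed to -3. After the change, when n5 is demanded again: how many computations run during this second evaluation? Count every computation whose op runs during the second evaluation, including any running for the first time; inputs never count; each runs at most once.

First evaluation (everything demanded from the output):
  n2 = neg(6) = -6
  n3 = suml([-4, -4, 6, 7]) = 5
  n4 = max2(-6, 5) = 5
  n5 = sub(4, 5) = -1

Propagation after the edit:
  n2: runs — x3 6->-3; result 3.
  n4: runs — n2 -6->3; result 5 (same value as before).
  n5: checked — values it read are unchanged (x4 unchanged, n4 unchanged); reused cached -1 without running.

Key observation: the change is absorbed at n4 — it re-runs but produces the same value, and the output's value is unchanged.

Computations that run: n2, n4 — 2 in total.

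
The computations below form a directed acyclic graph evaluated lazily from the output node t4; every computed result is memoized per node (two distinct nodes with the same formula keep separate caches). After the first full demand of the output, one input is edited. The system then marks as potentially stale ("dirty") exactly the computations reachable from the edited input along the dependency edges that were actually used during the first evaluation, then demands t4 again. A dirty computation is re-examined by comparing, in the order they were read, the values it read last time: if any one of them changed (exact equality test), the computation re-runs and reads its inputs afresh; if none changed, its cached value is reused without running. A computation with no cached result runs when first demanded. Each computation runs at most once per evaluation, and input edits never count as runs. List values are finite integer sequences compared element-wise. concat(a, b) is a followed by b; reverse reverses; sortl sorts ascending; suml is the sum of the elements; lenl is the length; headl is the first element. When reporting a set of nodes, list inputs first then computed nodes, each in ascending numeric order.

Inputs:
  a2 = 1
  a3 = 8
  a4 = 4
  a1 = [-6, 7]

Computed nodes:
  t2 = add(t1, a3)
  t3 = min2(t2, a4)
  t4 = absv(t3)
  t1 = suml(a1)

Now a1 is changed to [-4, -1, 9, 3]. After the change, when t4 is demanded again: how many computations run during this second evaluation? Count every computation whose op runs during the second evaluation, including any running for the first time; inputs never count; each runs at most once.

First demand of the output computes:
  t1 = suml([-6, 7]) = 1
  t2 = add(1, 8) = 9
  t3 = min2(9, 4) = 4
  t4 = absv(4) = 4

After the edit, cleaning proceeds:
  t1: a read changed (a1 [-6, 7]->[-4, -1, 9, 3]) — executes, giving 7.
  t2: a read changed (t1 1->7) — executes, giving 15.
  t3: a read changed (t2 9->15) — executes, giving 4 — identical to its old value.
  t4: dirty, but its reads are unchanged (t3 unchanged); cached 4 stands.

Note the absorption at t3: it re-runs yet its value is the same, leaving the output's value untouched.

3 computations run: t1, t2, t3.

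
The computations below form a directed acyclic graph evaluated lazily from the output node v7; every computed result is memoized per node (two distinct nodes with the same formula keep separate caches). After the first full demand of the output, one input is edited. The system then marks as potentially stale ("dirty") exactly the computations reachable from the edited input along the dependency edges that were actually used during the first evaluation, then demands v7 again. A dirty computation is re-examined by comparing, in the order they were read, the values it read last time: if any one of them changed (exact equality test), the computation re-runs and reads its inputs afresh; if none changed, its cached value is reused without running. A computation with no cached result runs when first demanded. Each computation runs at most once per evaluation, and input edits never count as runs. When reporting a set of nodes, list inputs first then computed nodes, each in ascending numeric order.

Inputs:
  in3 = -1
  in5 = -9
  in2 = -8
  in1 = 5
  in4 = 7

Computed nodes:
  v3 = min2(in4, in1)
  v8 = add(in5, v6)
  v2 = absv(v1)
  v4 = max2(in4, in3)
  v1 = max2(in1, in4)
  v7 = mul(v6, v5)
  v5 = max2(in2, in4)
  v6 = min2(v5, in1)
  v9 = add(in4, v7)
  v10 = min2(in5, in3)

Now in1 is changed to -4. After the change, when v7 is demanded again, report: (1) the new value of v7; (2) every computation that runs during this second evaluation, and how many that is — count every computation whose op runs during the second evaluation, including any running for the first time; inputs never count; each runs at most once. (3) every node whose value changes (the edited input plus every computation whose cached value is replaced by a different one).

First demand of the output computes:
  v5 = max2(-8, 7) = 7
  v6 = min2(7, 5) = 5
  v7 = mul(5, 7) = 35

After the edit, cleaning proceeds:
  v6: a read changed (in1 5->-4) — executes, giving -4.
  v7: a read changed (v6 5->-4) — executes, giving -28.

Demanding v7 again yields -28.
2 computations run: v6, v7.
The nodes whose values change: in1, v6, v7.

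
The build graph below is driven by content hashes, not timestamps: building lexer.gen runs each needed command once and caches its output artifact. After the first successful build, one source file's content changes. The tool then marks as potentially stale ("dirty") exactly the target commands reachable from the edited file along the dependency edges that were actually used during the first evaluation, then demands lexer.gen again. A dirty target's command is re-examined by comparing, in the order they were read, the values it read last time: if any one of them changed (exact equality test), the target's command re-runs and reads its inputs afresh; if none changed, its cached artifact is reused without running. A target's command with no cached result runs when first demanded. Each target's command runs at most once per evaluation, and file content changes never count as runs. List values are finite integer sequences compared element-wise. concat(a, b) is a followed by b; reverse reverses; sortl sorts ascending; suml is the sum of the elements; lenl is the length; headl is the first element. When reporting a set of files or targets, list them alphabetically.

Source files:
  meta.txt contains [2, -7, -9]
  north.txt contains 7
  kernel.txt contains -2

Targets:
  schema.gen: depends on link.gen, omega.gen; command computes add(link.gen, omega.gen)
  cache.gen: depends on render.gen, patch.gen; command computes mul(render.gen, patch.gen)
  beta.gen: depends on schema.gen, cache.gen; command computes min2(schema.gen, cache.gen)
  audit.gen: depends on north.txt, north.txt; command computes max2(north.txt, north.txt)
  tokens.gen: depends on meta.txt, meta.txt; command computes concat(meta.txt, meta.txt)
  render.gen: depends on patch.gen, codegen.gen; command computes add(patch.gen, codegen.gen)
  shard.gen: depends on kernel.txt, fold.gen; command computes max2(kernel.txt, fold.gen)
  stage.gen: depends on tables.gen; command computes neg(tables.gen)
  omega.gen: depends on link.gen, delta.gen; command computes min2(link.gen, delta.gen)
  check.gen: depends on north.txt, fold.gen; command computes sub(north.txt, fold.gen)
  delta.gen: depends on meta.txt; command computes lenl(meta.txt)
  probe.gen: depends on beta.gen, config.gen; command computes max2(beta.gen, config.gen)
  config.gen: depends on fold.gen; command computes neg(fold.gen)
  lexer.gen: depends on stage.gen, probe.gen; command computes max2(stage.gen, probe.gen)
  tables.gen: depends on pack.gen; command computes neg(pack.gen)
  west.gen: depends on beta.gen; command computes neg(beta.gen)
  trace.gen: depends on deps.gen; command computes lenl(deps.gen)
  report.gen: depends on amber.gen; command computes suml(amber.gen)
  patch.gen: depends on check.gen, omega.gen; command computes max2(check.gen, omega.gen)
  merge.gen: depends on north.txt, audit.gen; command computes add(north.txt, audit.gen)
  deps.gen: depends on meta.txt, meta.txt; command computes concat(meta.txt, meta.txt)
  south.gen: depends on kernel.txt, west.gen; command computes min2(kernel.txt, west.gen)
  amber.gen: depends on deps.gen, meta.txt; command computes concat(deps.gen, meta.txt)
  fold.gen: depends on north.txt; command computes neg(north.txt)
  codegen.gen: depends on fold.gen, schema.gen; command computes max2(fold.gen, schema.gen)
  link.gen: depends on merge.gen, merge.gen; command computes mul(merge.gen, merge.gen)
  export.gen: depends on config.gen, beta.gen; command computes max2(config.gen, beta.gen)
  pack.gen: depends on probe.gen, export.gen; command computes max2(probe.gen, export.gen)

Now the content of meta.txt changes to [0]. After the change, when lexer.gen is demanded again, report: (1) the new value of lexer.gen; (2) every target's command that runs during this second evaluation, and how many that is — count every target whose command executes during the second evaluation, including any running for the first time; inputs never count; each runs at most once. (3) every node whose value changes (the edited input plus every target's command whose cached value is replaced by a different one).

lexer.gen now evaluates to 197.
Run set: beta.gen, cache.gen, codegen.gen, delta.gen, export.gen, lexer.gen, omega.gen, pack.gen, patch.gen, probe.gen, render.gen, schema.gen, stage.gen, tables.gen (14 run).
Changed values: beta.gen, cache.gen, codegen.gen, delta.gen, export.gen, lexer.gen, meta.txt, omega.gen, pack.gen, probe.gen, render.gen, schema.gen, stage.gen, tables.gen.

Initial pass — values computed on the first demand:
  audit.gen = max2(7, 7) = 7
  delta.gen = lenl([2, -7, -9]) = 3
  fold.gen = neg(7) = -7
  check.gen = sub(7, -7) = 14
  config.gen = neg(-7) = 7
  merge.gen = add(7, 7) = 14
  link.gen = mul(14, 14) = 196
  omega.gen = min2(196, 3) = 3
  patch.gen = max2(14, 3) = 14
  schema.gen = add(196, 3) = 199
  codegen.gen = max2(-7, 199) = 199
  render.gen = add(14, 199) = 213
  cache.gen = mul(213, 14) = 2982
  beta.gen = min2(199, 2982) = 199
  export.gen = max2(7, 199) = 199
  probe.gen = max2(199, 7) = 199
  pack.gen = max2(199, 199) = 199
  tables.gen = neg(199) = -199
  stage.gen = neg(-199) = 199
  lexer.gen = max2(199, 199) = 199

Second demand — change propagation:
  delta.gen: re-runs because meta.txt [2, -7, -9]->[0]; new result 1.
  omega.gen: re-runs because delta.gen 3->1; new result 1.
  patch.gen: re-runs because omega.gen 3->1; new result 14 (unchanged).
  schema.gen: re-runs because omega.gen 3->1; new result 197.
  codegen.gen: re-runs because schema.gen 199->197; new result 197.
  render.gen: re-runs because codegen.gen 199->197; new result 211.
  cache.gen: re-runs because render.gen 213->211; new result 2954.
  beta.gen: re-runs because schema.gen 199->197; cache.gen 2982->2954; new result 197.
  export.gen: re-runs because beta.gen 199->197; new result 197.
  probe.gen: re-runs because beta.gen 199->197; new result 197.
  pack.gen: re-runs because probe.gen 199->197; export.gen 199->197; new result 197.
  tables.gen: re-runs because pack.gen 199->197; new result -197.
  stage.gen: re-runs because tables.gen -199->-197; new result 197.
  lexer.gen: re-runs because stage.gen 199->197; probe.gen 199->197; new result 197.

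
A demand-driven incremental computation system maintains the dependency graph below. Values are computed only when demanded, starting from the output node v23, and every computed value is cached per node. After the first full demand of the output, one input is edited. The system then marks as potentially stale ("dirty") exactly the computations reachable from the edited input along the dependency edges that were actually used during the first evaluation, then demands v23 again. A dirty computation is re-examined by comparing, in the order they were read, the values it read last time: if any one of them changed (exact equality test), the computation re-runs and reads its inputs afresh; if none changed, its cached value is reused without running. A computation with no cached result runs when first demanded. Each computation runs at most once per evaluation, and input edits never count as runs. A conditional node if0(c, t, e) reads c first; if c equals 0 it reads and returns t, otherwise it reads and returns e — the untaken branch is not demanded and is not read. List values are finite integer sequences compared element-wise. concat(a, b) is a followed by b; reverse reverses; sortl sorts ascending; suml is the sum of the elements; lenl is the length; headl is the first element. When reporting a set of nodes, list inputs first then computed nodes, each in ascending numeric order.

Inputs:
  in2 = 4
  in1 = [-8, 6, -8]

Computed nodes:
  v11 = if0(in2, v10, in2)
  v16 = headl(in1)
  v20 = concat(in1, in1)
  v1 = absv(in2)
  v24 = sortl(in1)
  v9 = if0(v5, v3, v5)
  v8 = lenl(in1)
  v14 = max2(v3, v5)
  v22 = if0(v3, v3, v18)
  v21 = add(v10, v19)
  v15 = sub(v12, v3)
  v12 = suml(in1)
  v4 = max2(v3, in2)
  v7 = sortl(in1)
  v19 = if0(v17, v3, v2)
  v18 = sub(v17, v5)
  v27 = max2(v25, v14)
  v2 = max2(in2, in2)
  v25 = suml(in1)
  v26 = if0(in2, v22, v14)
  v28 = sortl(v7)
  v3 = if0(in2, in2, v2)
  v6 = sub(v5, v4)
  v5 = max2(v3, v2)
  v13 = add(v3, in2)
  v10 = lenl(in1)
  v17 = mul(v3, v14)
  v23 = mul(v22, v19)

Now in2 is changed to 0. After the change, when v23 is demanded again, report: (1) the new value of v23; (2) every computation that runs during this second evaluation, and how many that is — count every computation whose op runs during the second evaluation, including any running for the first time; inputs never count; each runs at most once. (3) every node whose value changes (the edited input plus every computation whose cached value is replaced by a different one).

First evaluation (everything demanded from the output):
  v2 = max2(4, 4) = 4
  v3 = if0(in2=4 -> else branch v2) = 4
  v5 = max2(4, 4) = 4
  v14 = max2(4, 4) = 4
  v17 = mul(4, 4) = 16
  v18 = sub(16, 4) = 12
  v19 = if0(v17=16 -> else branch v2) = 4
  v22 = if0(v3=4 -> else branch v18) = 12
  v23 = mul(12, 4) = 48

Propagation after the edit:
  v2: runs — in2 4->0; in2 4->0; result 0.
  v3: runs — in2 4->0; v2 4->0; result 0.
  v5: runs — v3 4->0; v2 4->0; result 0.
  v14: runs — v3 4->0; v5 4->0; result 0.
  v17: runs — v3 4->0; v14 4->0; result 0.
  v18: marked dirty but never re-examined — demand shifted away from it.
  v19: runs — v17 16->0; v2 4->0; result 0.
  v22: runs — v3 4->0; result 0.
  v23: runs — v22 12->0; v19 4->0; result 0.

Key observation: a condition flipped, so demand moved to the other branch — v18 is never re-examined.

New value of v23: 0.
Computations that run: v2, v3, v5, v14, v17, v19, v22, v23 — 8 in total.
Values that change: in2, v2, v3, v5, v14, v17, v19, v22, v23.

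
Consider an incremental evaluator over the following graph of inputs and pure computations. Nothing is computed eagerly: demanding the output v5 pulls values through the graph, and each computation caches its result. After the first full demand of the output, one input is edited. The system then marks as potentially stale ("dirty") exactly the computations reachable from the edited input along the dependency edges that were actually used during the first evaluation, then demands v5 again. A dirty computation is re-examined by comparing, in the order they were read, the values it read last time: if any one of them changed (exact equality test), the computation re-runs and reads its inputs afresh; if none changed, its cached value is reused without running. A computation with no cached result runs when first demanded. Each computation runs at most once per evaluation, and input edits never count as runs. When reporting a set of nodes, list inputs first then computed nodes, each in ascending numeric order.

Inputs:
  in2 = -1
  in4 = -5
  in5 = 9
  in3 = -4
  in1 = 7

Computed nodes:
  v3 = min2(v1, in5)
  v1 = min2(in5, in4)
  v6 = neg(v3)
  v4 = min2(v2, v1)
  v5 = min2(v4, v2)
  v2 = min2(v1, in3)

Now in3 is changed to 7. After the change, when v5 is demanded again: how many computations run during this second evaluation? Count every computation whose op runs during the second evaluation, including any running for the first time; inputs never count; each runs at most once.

Initial pass — values computed on the first demand:
  v1 = min2(9, -5) = -5
  v2 = min2(-5, -4) = -5
  v4 = min2(-5, -5) = -5
  v5 = min2(-5, -5) = -5

Second demand — change propagation:
  v2: re-runs because in3 -4->7; new result -5 (unchanged).
  v4: re-examined; everything it read last time is the same (v2 unchanged, v1 unchanged) — cache -5 kept, no run.
  v5: re-examined; everything it read last time is the same (v4 unchanged, v2 unchanged) — cache -5 kept, no run.

The important point: v2 recomputes to an identical value, and the output ends up unchanged.

Run set: v2 (1 run).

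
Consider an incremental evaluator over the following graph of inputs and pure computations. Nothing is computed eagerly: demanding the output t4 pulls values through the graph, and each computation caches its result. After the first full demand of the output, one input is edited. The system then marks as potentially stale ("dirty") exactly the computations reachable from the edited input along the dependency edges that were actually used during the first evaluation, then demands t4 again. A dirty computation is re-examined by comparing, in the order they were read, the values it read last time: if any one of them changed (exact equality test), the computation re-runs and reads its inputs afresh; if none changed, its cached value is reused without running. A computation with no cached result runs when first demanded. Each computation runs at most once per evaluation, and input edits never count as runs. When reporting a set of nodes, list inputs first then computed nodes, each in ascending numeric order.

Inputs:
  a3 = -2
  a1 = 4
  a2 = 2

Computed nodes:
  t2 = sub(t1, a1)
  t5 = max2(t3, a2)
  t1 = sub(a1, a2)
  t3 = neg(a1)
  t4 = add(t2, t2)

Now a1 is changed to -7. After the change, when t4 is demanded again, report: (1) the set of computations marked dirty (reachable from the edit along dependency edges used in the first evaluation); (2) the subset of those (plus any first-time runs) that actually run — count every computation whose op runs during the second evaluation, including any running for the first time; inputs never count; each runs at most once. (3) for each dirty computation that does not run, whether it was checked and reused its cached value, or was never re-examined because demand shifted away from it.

Initial pass — values computed on the first demand:
  t1 = sub(4, 2) = 2
  t2 = sub(2, 4) = -2
  t4 = add(-2, -2) = -4

Second demand — change propagation:
  t1: re-runs because a1 4->-7; new result -9.
  t2: re-runs because t1 2->-9; a1 4->-7; new result -2 (unchanged).
  t4: re-examined; everything it read last time is the same (t2 unchanged, t2 unchanged) — cache -4 kept, no run.

The important point: t2 recomputes to an identical value, and the output ends up unchanged.

Dirty set: t1, t2, t4.
Run set: t1, t2 (2 run).
Re-examined without running (cache reused): t4.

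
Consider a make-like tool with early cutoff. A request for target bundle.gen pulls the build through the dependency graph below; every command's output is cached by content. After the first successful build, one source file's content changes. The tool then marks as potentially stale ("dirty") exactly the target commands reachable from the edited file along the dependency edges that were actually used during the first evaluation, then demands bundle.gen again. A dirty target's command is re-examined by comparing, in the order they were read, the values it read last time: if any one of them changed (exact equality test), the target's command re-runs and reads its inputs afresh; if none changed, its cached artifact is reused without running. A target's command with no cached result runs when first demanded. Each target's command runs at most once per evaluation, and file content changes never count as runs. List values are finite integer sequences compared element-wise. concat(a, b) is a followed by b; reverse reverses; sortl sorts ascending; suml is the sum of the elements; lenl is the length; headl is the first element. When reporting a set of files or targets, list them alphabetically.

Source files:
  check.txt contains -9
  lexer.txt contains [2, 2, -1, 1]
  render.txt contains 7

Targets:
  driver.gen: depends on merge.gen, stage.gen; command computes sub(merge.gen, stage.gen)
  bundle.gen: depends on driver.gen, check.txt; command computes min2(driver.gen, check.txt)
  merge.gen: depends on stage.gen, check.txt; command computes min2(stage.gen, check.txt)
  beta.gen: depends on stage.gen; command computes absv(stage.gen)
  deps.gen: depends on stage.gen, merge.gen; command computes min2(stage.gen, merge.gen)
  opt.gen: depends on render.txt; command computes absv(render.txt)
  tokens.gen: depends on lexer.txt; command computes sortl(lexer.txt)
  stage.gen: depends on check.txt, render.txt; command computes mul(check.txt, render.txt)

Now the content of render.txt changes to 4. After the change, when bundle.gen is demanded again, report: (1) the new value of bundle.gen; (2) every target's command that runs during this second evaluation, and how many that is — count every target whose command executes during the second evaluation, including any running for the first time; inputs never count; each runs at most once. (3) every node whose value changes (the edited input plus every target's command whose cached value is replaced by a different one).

First demand of the output computes:
  stage.gen = mul(-9, 7) = -63
  merge.gen = min2(-63, -9) = -63
  driver.gen = sub(-63, -63) = 0
  bundle.gen = min2(0, -9) = -9

After the edit, cleaning proceeds:
  stage.gen: a read changed (render.txt 7->4) — executes, giving -36.
  merge.gen: a read changed (stage.gen -63->-36) — executes, giving -36.
  driver.gen: a read changed (merge.gen -63->-36; stage.gen -63->-36) — executes, giving 0 — identical to its old value.
  bundle.gen: dirty, but its reads are unchanged (driver.gen unchanged, check.txt unchanged); cached -9 stands.

Note the absorption at driver.gen: it re-runs yet its value is the same, leaving the output's value untouched.

Demanding bundle.gen again yields -9.
3 target commands run: driver.gen, merge.gen, stage.gen.
The nodes whose values change: merge.gen, render.txt, stage.gen.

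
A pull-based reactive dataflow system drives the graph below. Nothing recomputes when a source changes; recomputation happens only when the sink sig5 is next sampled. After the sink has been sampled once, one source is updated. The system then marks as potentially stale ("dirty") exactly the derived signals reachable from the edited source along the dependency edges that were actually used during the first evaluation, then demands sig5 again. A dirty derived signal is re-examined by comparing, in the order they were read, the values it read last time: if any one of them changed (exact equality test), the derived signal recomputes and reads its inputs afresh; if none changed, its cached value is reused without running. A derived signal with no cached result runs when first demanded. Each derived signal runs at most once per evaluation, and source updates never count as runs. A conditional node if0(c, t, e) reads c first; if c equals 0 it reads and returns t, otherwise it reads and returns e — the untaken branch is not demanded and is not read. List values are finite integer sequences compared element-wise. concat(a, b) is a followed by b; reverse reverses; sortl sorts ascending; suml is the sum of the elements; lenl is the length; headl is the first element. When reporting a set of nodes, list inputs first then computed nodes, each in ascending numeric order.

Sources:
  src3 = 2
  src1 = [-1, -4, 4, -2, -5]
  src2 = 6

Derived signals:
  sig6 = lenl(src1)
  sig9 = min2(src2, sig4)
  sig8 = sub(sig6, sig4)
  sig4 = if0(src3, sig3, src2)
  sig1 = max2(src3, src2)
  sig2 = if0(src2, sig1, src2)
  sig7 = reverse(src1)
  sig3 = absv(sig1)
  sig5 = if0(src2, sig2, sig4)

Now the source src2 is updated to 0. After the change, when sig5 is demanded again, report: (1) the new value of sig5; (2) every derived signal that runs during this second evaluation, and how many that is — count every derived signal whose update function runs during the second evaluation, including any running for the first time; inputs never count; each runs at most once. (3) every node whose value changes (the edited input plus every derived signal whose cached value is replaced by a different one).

First evaluation (everything demanded from the output):
  sig4 = if0(src3=2 -> else branch src2) = 6
  sig5 = if0(src2=6 -> else branch sig4) = 6

Propagation after the edit:
  sig1: demanded for the first time — runs, produces 2.
  sig2: demanded for the first time — runs, produces 2.
  sig4: marked dirty but never re-examined — demand shifted away from it.
  sig5: runs — src2 6->0; result 2.

Key observation: a condition flipped, so demand moved to the other branch — sig4 is never re-examined.

New value of sig5: 2.
Derived signals that run: sig1, sig2, sig5 — 3 in total.
Values that change: src2, sig5.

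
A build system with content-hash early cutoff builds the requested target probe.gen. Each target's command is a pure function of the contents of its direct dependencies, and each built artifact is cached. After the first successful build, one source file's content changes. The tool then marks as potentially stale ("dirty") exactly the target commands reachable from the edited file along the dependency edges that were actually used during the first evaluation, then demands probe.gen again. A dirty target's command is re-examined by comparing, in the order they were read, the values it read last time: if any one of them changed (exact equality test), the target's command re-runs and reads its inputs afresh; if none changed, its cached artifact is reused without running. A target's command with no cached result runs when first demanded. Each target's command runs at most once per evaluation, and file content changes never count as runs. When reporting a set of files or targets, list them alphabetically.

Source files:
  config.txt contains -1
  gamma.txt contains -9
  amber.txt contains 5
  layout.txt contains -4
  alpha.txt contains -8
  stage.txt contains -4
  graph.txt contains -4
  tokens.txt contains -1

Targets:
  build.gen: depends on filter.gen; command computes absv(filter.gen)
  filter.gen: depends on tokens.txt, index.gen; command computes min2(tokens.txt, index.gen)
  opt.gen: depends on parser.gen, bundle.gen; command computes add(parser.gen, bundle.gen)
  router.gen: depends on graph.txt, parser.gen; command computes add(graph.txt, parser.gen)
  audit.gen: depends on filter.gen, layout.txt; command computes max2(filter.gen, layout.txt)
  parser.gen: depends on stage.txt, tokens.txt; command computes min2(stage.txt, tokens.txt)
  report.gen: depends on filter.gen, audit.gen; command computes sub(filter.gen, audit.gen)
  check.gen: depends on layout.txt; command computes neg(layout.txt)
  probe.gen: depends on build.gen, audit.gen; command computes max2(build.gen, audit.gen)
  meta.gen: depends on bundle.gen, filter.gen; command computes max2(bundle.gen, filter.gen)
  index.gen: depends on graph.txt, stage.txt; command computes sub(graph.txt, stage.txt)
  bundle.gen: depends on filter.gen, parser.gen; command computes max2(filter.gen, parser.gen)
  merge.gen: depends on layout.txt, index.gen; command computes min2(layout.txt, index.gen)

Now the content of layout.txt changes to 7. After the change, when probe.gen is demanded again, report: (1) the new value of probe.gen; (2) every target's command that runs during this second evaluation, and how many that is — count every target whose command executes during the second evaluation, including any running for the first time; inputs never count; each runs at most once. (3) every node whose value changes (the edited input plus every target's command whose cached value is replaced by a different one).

New value of probe.gen: 7.
Target commands that run: audit.gen, probe.gen — 2 in total.
Values that change: audit.gen, layout.txt, probe.gen.

First evaluation (everything demanded from the output):
  index.gen = sub(-4, -4) = 0
  filter.gen = min2(-1, 0) = -1
  audit.gen = max2(-1, -4) = -1
  build.gen = absv(-1) = 1
  probe.gen = max2(1, -1) = 1

Propagation after the edit:
  audit.gen: runs — layout.txt -4->7; result 7.
  probe.gen: runs — audit.gen -1->7; result 7.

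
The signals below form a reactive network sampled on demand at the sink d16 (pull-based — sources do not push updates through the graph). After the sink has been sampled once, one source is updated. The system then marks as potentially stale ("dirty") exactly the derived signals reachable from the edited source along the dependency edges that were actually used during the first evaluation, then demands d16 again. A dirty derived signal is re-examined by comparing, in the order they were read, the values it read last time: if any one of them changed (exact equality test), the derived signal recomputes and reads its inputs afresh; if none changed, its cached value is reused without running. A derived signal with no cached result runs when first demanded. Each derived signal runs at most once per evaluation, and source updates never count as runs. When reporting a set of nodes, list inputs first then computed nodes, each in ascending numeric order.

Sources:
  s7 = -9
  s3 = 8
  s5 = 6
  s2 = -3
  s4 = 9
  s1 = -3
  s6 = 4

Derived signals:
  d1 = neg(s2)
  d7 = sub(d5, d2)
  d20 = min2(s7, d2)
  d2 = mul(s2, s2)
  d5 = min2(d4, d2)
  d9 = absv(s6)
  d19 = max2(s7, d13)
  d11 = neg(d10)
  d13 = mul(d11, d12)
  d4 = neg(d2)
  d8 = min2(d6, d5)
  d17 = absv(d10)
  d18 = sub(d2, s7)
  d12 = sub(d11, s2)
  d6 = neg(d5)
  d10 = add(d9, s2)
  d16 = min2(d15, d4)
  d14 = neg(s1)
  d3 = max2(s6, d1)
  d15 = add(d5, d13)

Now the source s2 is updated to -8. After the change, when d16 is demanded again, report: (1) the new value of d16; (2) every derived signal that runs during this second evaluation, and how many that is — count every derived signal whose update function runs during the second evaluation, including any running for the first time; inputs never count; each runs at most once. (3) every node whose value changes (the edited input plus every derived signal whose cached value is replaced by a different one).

Initial pass — values computed on the first demand:
  d2 = mul(-3, -3) = 9
  d4 = neg(9) = -9
  d5 = min2(-9, 9) = -9
  d9 = absv(4) = 4
  d10 = add(4, -3) = 1
  d11 = neg(1) = -1
  d12 = sub(-1, -3) = 2
  d13 = mul(-1, 2) = -2
  d15 = add(-9, -2) = -11
  d16 = min2(-11, -9) = -11

Second demand — change propagation:
  d2: re-runs because s2 -3->-8; s2 -3->-8; new result 64.
  d4: re-runs because d2 9->64; new result -64.
  d5: re-runs because d4 -9->-64; d2 9->64; new result -64.
  d10: re-runs because s2 -3->-8; new result -4.
  d11: re-runs because d10 1->-4; new result 4.
  d12: re-runs because d11 -1->4; s2 -3->-8; new result 12.
  d13: re-runs because d11 -1->4; d12 2->12; new result 48.
  d15: re-runs because d5 -9->-64; d13 -2->48; new result -16.
  d16: re-runs because d15 -11->-16; d4 -9->-64; new result -64.

d16 now evaluates to -64.
Run set: d2, d4, d5, d10, d11, d12, d13, d15, d16 (9 run).
Changed values: s2, d2, d4, d5, d10, d11, d12, d13, d15, d16.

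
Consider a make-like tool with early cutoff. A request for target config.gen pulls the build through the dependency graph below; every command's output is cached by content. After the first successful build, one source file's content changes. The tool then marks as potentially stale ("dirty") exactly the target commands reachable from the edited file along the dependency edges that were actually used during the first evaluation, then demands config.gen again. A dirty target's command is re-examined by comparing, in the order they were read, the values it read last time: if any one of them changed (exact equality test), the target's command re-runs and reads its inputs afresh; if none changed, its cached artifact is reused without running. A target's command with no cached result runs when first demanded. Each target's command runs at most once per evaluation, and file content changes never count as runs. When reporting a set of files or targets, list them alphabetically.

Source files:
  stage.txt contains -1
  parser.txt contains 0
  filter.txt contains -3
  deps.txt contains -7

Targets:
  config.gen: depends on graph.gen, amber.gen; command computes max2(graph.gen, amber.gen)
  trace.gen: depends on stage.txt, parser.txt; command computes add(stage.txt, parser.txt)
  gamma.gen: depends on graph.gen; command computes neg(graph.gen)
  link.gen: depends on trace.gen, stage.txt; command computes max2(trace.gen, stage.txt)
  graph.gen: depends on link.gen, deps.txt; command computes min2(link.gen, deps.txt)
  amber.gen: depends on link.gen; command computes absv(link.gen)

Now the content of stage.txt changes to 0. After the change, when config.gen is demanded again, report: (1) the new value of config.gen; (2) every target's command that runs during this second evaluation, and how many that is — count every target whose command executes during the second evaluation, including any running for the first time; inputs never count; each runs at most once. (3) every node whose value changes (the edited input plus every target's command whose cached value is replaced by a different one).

First demand of the output computes:
  trace.gen = add(-1, 0) = -1
  link.gen = max2(-1, -1) = -1
  amber.gen = absv(-1) = 1
  graph.gen = min2(-1, -7) = -7
  config.gen = max2(-7, 1) = 1

After the edit, cleaning proceeds:
  trace.gen: a read changed (stage.txt -1->0) — executes, giving 0.
  link.gen: a read changed (trace.gen -1->0; stage.txt -1->0) — executes, giving 0.
  amber.gen: a read changed (link.gen -1->0) — executes, giving 0.
  graph.gen: a read changed (link.gen -1->0) — executes, giving -7 — identical to its old value.
  config.gen: a read changed (amber.gen 1->0) — executes, giving 0.

Demanding config.gen again yields 0.
5 target commands run: amber.gen, config.gen, graph.gen, link.gen, trace.gen.
The nodes whose values change: amber.gen, config.gen, link.gen, stage.txt, trace.gen.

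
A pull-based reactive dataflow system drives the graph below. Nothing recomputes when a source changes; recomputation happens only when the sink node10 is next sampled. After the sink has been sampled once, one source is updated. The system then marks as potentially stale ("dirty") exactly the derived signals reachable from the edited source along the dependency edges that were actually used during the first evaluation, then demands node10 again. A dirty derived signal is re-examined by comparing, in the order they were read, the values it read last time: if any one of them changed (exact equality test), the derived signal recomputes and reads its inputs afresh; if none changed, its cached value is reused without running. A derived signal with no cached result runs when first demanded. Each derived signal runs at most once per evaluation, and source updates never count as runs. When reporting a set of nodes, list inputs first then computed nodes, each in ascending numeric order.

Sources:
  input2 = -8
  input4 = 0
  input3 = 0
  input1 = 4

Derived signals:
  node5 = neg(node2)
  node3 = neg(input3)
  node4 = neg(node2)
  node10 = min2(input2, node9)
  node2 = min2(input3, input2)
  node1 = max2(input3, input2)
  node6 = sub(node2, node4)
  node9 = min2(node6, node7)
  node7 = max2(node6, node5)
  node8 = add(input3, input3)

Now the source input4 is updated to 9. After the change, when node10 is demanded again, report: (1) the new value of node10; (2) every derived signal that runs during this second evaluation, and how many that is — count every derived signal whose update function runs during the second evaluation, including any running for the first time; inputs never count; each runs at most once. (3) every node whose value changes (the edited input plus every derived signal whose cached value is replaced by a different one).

First evaluation (everything demanded from the output):
  node2 = min2(0, -8) = -8
  node4 = neg(-8) = 8
  node5 = neg(-8) = 8
  node6 = sub(-8, 8) = -16
  node7 = max2(-16, 8) = 8
  node9 = min2(-16, 8) = -16
  node10 = min2(-8, -16) = -16

Propagation after the edit:
  input4 feeds no computation that the output demands — nothing is marked dirty and nothing runs.

Key observation: input4 is never demanded by the output, so the edit triggers no recomputation at all.

New value of node10: -16.
Derived signals that run: none — 0 in total.
Values that change: input4.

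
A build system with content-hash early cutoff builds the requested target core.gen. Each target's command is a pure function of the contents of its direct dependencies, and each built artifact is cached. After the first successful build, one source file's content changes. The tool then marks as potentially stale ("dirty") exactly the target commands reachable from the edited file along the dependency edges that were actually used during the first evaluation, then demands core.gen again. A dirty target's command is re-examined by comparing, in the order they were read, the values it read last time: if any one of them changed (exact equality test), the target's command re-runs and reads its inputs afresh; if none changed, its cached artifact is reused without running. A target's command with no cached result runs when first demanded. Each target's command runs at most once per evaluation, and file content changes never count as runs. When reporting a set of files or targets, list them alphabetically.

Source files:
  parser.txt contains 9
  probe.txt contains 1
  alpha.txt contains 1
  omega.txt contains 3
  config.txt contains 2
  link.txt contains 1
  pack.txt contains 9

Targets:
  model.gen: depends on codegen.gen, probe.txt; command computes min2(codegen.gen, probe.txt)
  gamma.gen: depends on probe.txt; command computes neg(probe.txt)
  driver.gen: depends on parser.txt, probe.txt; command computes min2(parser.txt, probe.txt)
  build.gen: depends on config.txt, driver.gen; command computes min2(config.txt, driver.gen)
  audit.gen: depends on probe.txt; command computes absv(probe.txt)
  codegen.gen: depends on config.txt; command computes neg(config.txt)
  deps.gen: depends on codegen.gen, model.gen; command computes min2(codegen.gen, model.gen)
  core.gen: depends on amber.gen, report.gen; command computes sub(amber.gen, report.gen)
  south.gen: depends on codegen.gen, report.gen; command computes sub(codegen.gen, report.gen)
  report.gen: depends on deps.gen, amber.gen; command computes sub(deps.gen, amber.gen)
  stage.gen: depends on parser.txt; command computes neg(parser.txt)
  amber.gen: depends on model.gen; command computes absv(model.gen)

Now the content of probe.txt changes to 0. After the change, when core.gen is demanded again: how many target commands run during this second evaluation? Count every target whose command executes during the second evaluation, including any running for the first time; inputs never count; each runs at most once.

First evaluation (everything demanded from the output):
  codegen.gen = neg(2) = -2
  model.gen = min2(-2, 1) = -2
  amber.gen = absv(-2) = 2
  deps.gen = min2(-2, -2) = -2
  report.gen = sub(-2, 2) = -4
  core.gen = sub(2, -4) = 6

Propagation after the edit:
  model.gen: runs — probe.txt 1->0; result -2 (same value as before).
  amber.gen: checked — values it read are unchanged (model.gen unchanged); reused cached 2 without running.
  deps.gen: checked — values it read are unchanged (codegen.gen unchanged, model.gen unchanged); reused cached -2 without running.
  report.gen: checked — values it read are unchanged (deps.gen unchanged, amber.gen unchanged); reused cached -4 without running.
  core.gen: checked — values it read are unchanged (amber.gen unchanged, report.gen unchanged); reused cached 6 without running.

Key observation: the change is absorbed at model.gen — it re-runs but produces the same value, and the output's value is unchanged.

Target commands that run: model.gen — 1 in total.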